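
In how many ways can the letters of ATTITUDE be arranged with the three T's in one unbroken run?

Treat the 3 copies of T as a single block. The multiset to arrange is then {TTT, A, D, E, I, U}, 6 items in all.
All 6 items are distinct, so there are (6)! = 720 arrangements.

720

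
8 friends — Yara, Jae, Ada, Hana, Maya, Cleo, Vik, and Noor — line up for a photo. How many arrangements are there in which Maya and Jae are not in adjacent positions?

There are 8! = 40320 arrangements in all. If Maya and Jae are adjacent, merging them into one block gives 2·(7)! = 10080 arrangements.
Complementary counting: 40320 − 10080 = 30240.

30240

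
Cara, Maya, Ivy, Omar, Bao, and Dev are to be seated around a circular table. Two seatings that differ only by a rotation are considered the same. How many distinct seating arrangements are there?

Around a circle, 6 distinct people have 6!/6 = (5)! = 120 rotationally distinct seatings.

120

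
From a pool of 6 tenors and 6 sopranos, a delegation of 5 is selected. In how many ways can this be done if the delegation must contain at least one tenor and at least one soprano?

780

With no constraint there are C(12,5) = 792 possible selections.
Subtract selections that omit an entire group: no tenors → C(6,5) = 6; no sopranos → C(6,5) = 6.
Both groups omitted at once is impossible, so 792 − 12 = 780.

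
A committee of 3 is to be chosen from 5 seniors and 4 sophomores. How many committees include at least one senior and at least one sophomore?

70

Total 3-person selections from all 9: C(9,3) = 84.
Subtract selections that omit an entire group: no seniors → C(4,3) = 4; no sophomores → C(5,3) = 10.
Both groups omitted at once is impossible, so 84 − 14 = 70.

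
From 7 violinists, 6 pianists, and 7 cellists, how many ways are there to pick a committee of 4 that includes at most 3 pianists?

Split by how many pianists are chosen (0 through 3).
Sum: C(6,0)·C(14,4) + C(6,1)·C(14,3) + C(6,2)·C(14,2) + C(6,3)·C(14,1) = 1001 + 2184 + 1365 + 280 = 4830.

4830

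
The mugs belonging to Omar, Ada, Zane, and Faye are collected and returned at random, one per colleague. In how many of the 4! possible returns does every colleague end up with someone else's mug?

9

Let Aᵢ be the assignments in which colleague i gets their own mug. We want the size of the complement of A₁∪…∪A_4.
By inclusion–exclusion this is Σ_{j=0}^{4} (−1)^j C(4,j)·(4−j)!.
Computing: 24 − 24 + 12 − 4 + 1 = 9.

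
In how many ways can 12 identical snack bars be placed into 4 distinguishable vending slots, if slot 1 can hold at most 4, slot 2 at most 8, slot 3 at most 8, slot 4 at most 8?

275

Ignoring the caps, the number of non-negative solutions to x_1+…+x_4 = 12 is C(15,3) = 455.
Subtract solutions that violate a single cap (substitute x_i' = x_i − (cap_i+1)): x_1 ≥ 5 gives C(10,3) = 120; x_2 ≥ 9 gives C(6,3) = 20; x_3 ≥ 9 gives C(6,3) = 20; x_4 ≥ 9 gives C(6,3) = 20. Together 180.
No two caps can be exceeded simultaneously, so the pair terms are all 0.
By inclusion–exclusion the count is 455 − 180 + 0 = 275.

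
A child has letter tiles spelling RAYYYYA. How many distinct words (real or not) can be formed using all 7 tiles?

The 7 letters of RAYYYYA have repeats: A appearing twice and Y appearing 4 times.
The number of distinct arrangements is 7!/(4!·2!) = 5040/48 = 105.

105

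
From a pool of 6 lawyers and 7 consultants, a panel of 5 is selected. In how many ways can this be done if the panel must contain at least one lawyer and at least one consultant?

1260

Total 5-person selections from all 13: C(13,5) = 1287.
Selections missing a whole group: no lawyers → C(7,5) = 21; no consultants → C(6,5) = 6.
Both groups omitted at once is impossible, so 1287 − 27 = 1260.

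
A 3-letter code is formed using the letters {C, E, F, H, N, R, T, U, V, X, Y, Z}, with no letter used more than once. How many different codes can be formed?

This is a permutation of 3 out of 12: P(12,3) = 12!/9!.
That product is 12 × 11 × 10 = 1320.

1320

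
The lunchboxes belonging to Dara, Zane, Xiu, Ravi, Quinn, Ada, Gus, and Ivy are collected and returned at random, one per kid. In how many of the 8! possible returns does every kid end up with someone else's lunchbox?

This is the derangement count D_8: permutations of 8 items with no fixed point.
By inclusion–exclusion this is Σ_{j=0}^{8} (−1)^j C(8,j)·(8−j)!.
Computing: 40320 − 40320 + 20160 − 6720 + 1680 − 336 + 56 − 8 + 1 = 14833.

14833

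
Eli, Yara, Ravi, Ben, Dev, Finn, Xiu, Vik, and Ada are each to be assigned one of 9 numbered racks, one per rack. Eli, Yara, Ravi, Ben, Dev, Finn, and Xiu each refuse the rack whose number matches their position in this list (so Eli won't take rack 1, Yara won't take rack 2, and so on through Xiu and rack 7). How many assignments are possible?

165016

Let Aᵢ (for 1 ≤ i ≤ 7) be the placements that put person i in their forbidden rack. Any j of these fix j positions, leaving (9−j)! ways to fill the rest, and there are C(7,j) ways to pick which j.
By inclusion–exclusion, the number of valid placements is Σ_{j=0}^{7} (−1)^j C(7,j)·(9−j)!.
Computing: 362880 − 282240 + 105840 − 25200 + 4200 − 504 + 42 − 2 = 165016.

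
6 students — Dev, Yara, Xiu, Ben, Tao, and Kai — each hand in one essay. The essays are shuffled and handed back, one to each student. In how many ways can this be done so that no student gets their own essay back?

265

Let Aᵢ be the assignments in which student i gets their own essay. We want the size of the complement of A₁∪…∪A_6.
By inclusion–exclusion this is Σ_{j=0}^{6} (−1)^j C(6,j)·(6−j)!.
Computing: 720 − 720 + 360 − 120 + 30 − 6 + 1 = 265.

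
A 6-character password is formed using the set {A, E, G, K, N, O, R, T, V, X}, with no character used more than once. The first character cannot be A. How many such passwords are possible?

136080

The first character has 10−1 = 9 choices (anything except A).
The remaining 5 characters are filled from the other 9 symbols without repetition: 9 × 8 × 7 × 6 × 5 = 15120.
Total: 9 × 15120 = 136080.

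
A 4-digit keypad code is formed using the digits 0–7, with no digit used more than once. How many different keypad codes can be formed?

1680

This is a permutation of 4 out of 8: P(8,4) = 8!/4!.
That product is 8 × 7 × 6 × 5 = 1680.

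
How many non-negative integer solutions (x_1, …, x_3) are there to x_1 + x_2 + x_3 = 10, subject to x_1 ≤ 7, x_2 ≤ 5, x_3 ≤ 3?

18

By stars and bars, unrestricted non-negative solutions to x_1+…+x_3 = 10 number C(10+2,2) = 66.
Subtract solutions that violate a single cap (substitute x_i' = x_i − (cap_i+1)): x_1 ≥ 8 gives C(4,2) = 6; x_2 ≥ 6 gives C(6,2) = 15; x_3 ≥ 4 gives C(8,2) = 28. Together 49.
Add back pairs where two caps are both exceeded: 0 + 0 + 1 = 1.
By inclusion–exclusion the count is 66 − 49 + 1 = 18.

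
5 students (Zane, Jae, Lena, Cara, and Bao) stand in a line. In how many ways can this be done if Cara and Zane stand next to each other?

Glue Cara and Zane into one block (2 internal orders), leaving 4 units to arrange in a row.
That gives 2 × 4! = 2 × 24 = 48.

48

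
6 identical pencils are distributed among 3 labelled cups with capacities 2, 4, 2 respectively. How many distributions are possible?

6

Ignoring the caps, the number of non-negative solutions to x_1+…+x_3 = 6 is C(8,2) = 28.
Subtract solutions that violate a single cap (substitute x_i' = x_i − (cap_i+1)): x_1 ≥ 3 gives C(5,2) = 10; x_2 ≥ 5 gives C(3,2) = 3; x_3 ≥ 3 gives C(5,2) = 10. Together 23.
Add back pairs where two caps are both exceeded: 0 + 1 + 0 = 1.
By inclusion–exclusion the count is 28 − 23 + 1 = 6.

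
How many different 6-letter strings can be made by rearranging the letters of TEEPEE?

30

The 6 letters of TEEPEE have repeats: E appearing 4 times.
Dividing 6! = 720 by 4! = 24 for the repeated letters gives 30.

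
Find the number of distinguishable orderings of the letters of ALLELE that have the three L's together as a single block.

Treat the 3 copies of L as a single block. The multiset to arrange is then {LLL, A, E, E}, 4 items in all.
That gives (4)!/(2!) = 12 arrangements.

12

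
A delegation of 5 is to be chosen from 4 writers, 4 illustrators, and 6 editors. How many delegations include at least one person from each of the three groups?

1448

With no constraint there are C(14,5) = 2002 possible selections.
Selections missing a whole group: no writers → C(10,5) = 252; no illustrators → C(10,5) = 252; no editors → C(8,5) = 56.
Add back selections omitting two groups (i.e. drawn from a single group): C(4,5) + C(4,5) + C(6,5) = 6.
By inclusion–exclusion: 2002 − 560 + 6 = 1448.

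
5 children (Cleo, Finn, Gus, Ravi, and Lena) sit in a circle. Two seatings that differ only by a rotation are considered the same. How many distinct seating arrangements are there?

24

Fix one person's seat to break rotational symmetry; the remaining 4 people can be arranged in (4)! = 24 ways.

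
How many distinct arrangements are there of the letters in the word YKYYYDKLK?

2520

Letter multiplicities in YKYYYDKLK: D×1, K×3, L×1, Y×4.
So there are 9! / (4!·3!) = 2520 distinguishable arrangements.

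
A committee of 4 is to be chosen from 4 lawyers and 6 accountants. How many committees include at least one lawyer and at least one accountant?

194

Total 4-person selections from all 10: C(10,4) = 210.
Selections missing a whole group: no lawyers → C(6,4) = 15; no accountants → C(4,4) = 1.
Both groups omitted at once is impossible, so 210 − 16 = 194.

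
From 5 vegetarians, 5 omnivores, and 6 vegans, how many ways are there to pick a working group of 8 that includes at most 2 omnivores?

6435

Split by how many omnivores are chosen (0 through 2).
Sum: C(5,0)·C(11,8) + C(5,1)·C(11,7) + C(5,2)·C(11,6) = 165 + 1650 + 4620 = 6435.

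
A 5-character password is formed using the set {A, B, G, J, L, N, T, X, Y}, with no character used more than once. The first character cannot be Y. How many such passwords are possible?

The first character has 9−1 = 8 choices (anything except Y).
The remaining 4 characters are filled from the other 8 symbols without repetition: 8 × 7 × 6 × 5 = 1680.
Total: 8 × 1680 = 13440.

13440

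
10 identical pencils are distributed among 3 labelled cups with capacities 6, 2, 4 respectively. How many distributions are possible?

By stars and bars, unrestricted non-negative solutions to x_1+…+x_3 = 10 number C(10+2,2) = 66.
Subtract solutions that violate a single cap (substitute x_i' = x_i − (cap_i+1)): x_1 ≥ 7 gives C(5,2) = 10; x_2 ≥ 3 gives C(9,2) = 36; x_3 ≥ 5 gives C(7,2) = 21. Together 67.
Add back pairs where two caps are both exceeded: 1 + 0 + 6 = 7.
By inclusion–exclusion the count is 66 − 67 + 7 = 6.

6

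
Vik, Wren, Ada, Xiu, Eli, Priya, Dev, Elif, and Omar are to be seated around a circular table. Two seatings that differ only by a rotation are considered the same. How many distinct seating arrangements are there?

40320

Seat Vik anywhere (absorbing the rotational symmetry), then permute the other 8: (8)! = 40320.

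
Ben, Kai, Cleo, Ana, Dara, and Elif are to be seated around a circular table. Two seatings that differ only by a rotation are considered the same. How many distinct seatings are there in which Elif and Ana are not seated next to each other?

72

All circular seatings of 6 people number (5)! = 120.
Those with Elif next to Ana: fuse the pair into one unit and seat 5 units around a circle — 2·(4)! = 48.
Subtracting, 120 − 48 = 72.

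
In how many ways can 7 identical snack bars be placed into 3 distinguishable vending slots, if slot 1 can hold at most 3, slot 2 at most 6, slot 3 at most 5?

22

By stars and bars, unrestricted non-negative solutions to x_1+…+x_3 = 7 number C(7+2,2) = 36.
Subtract solutions that violate a single cap (substitute x_i' = x_i − (cap_i+1)): x_1 ≥ 4 gives C(5,2) = 10; x_2 ≥ 7 gives C(2,2) = 1; x_3 ≥ 6 gives C(3,2) = 3. Together 14.
No two caps can be exceeded simultaneously, so the pair terms are all 0.
By inclusion–exclusion the count is 36 − 14 + 0 = 22.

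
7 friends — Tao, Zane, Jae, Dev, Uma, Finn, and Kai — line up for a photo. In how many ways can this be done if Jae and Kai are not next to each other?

There are 7! = 5040 arrangements in all. If Jae and Kai are adjacent, merging them into one block gives 2·(6)! = 1440 arrangements.
So 5040 − 1440 = 3600 arrangements keep them apart.

3600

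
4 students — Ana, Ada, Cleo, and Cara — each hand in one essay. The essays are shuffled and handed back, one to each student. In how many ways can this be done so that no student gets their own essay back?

Count assignments avoiding every fixed point. For any j of the 4 students fixed to their own essay, the other 4−j can be arranged in (4−j)! ways.
By inclusion–exclusion this is Σ_{j=0}^{4} (−1)^j C(4,j)·(4−j)!.
Computing: 24 − 24 + 12 − 4 + 1 = 9.

9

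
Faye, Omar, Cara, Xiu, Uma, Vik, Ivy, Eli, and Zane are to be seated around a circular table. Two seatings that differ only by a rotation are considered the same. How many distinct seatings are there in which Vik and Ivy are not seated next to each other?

Without the restriction there are (8)! = 40320 seatings.
Those with Vik next to Ivy: fuse the pair into one unit and seat 8 units around a circle — 2·(7)! = 10080.
Subtracting, 40320 − 10080 = 30240.

30240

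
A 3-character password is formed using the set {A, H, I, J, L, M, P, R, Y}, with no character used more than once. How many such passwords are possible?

With no repetition, fill the 3 characters in order: 9 choices, then 8, down to 7.
9 × 8 × 7 = 504.

504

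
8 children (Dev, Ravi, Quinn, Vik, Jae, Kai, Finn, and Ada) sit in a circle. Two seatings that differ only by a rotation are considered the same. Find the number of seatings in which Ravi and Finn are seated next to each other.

Glue Ravi and Finn into a block (2 internal orders). Seating 7 units around a circle gives (6)! arrangements.
So 2 × (6)! = 2 × 720 = 1440.

1440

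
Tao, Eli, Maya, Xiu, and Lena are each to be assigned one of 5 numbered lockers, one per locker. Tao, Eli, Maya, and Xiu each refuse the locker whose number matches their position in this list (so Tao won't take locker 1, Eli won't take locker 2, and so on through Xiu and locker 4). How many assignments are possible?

Let Aᵢ (for 1 ≤ i ≤ 4) be the placements that put person i in their forbidden locker. Any j of these fix j positions, leaving (5−j)! ways to fill the rest, and there are C(4,j) ways to pick which j.
By inclusion–exclusion, the number of valid placements is Σ_{j=0}^{4} (−1)^j C(4,j)·(5−j)!.
Computing: 120 − 96 + 36 − 8 + 1 = 53.

53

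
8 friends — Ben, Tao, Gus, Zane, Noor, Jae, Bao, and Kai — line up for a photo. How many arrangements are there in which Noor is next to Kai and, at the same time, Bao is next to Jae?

2880

Treat {Noor,Kai} as one block (2 orders) and {Bao,Jae} as another (2 orders).
That leaves 6 units to arrange: 2 × 2 × 6! = 4 × 720 = 2880.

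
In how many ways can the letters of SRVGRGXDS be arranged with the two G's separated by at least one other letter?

There are 9!/(2!·2!·2!) = 45360 arrangements of SRVGRGXDS in total.
Arrangements with the G's together: treat GG as one letter, giving (8)!/(2!·2!) = 10080.
Hence 45360 − 10080 = 35280.

35280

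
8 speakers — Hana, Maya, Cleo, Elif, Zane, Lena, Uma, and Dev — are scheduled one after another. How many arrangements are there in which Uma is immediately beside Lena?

Place the 6 others and the Uma-Lena pair as 7 objects in a line; the pair has 2 internal arrangements.
So the count is 2·(7)! = 10080.

10080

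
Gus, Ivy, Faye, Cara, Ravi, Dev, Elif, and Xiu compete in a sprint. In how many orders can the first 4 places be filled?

This is an ordered selection of 4 from 8: P(8,4).
That gives 8 × 7 × 6 × 5 = 1680.

1680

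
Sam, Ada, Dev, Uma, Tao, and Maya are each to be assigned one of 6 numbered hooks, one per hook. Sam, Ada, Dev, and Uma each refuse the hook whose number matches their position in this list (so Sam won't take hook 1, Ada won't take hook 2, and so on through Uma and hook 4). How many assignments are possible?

362

Let Aᵢ (for 1 ≤ i ≤ 4) be the placements that put person i in their forbidden hook. Any j of these fix j positions, leaving (6−j)! ways to fill the rest, and there are C(4,j) ways to pick which j.
By inclusion–exclusion, the number of valid placements is Σ_{j=0}^{4} (−1)^j C(4,j)·(6−j)!.
Computing: 720 − 480 + 144 − 24 + 2 = 362.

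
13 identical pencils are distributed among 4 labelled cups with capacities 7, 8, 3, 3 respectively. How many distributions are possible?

Without the upper bounds there are C(16,3) = 560 ways to split 13 among 4 cups.
Subtract solutions that violate a single cap (substitute x_i' = x_i − (cap_i+1)): x_1 ≥ 8 gives C(8,3) = 56; x_2 ≥ 9 gives C(7,3) = 35; x_3 ≥ 4 gives C(12,3) = 220; x_4 ≥ 4 gives C(12,3) = 220. Together 531.
Add back pairs where two caps are both exceeded: 0 + 4 + 4 + 1 + 1 + 56 = 66.
By inclusion–exclusion the count is 560 − 531 + 66 = 95.

95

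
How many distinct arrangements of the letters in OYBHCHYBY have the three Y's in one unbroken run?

1260

Treat the 3 copies of Y as a single block. The multiset to arrange is then {YYY, B, B, C, H, H, O}, 7 items in all.
That gives (7)!/(2!·2!) = 1260 arrangements.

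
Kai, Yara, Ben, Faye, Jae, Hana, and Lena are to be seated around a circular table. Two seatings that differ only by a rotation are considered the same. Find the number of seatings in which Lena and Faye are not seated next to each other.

480

Without the restriction there are (6)! = 720 seatings.
Seatings with Lena beside Faye: treat them as a block with 2 internal orders, giving 2 × (5)! = 240.
Subtracting, 720 − 240 = 480.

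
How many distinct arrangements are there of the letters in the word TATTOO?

The 6 letters of TATTOO have repeats: O appearing twice and T appearing 3 times.
So there are 6! / (3!·2!) = 60 distinguishable arrangements.

60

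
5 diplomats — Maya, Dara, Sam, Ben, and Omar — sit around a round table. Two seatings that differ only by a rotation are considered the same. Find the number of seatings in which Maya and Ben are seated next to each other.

12

Glue Maya and Ben into a block (2 internal orders). Seating 4 units around a circle gives (3)! arrangements.
So 2 × (3)! = 2 × 6 = 12.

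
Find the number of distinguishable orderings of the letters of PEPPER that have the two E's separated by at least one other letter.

Total arrangements of PEPPER: 6!/(3!·2!) = 60.
Arrangements with the E's together: treat EE as one letter, giving (5)!/(3!) = 20.
Subtracting, 60 − 20 = 40 arrangements keep the E's apart.

40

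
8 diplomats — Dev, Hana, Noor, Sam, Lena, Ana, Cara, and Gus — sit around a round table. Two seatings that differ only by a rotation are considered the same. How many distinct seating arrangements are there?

5040

Fix one person's seat to break rotational symmetry; the remaining 7 people can be arranged in (7)! = 5040 ways.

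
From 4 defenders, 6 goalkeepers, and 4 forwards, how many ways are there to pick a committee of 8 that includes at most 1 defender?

Split by how many defenders are chosen (0 through 1).
Sum: C(4,0)·C(10,8) + C(4,1)·C(10,7) = 45 + 480 = 525.

525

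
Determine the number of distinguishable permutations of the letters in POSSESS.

The 7 letters of POSSESS have repeats: S appearing 4 times.
Dividing 7! = 5040 by 4! = 24 for the repeated letters gives 210.

210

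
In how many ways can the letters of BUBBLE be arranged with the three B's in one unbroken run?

Treat the 3 copies of B as a single block. The multiset to arrange is then {BBB, E, L, U}, 4 items in all.
All 4 items are distinct, so there are (4)! = 24 arrangements.

24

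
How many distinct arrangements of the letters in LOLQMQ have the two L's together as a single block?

60

Treat the 2 copies of L as a single block. The multiset to arrange is then {LL, M, O, Q, Q}, 5 items in all.
That gives (5)!/(2!) = 60 arrangements.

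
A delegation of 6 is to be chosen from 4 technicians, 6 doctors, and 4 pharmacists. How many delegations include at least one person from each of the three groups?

2556

Total 6-person selections from all 14: C(14,6) = 3003.
Subtract selections that omit an entire group: no technicians → C(10,6) = 210; no doctors → C(8,6) = 28; no pharmacists → C(10,6) = 210.
Add back selections omitting two groups (i.e. drawn from a single group): C(4,6) + C(6,6) + C(4,6) = 1.
By inclusion–exclusion: 3003 − 448 + 1 = 2556.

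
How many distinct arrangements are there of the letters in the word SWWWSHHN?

Letter multiplicities in SWWWSHHN: H×2, N×1, S×2, W×3.
The number of distinct arrangements is 8!/(3!·2!·2!) = 40320/24 = 1680.

1680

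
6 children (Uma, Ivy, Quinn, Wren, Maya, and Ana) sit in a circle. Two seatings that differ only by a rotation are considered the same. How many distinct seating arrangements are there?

120

Seat Uma anywhere (absorbing the rotational symmetry), then permute the other 5: (5)! = 120.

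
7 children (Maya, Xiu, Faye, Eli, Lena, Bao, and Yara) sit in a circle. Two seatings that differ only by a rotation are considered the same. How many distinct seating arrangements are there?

720

Fix one person's seat to break rotational symmetry; the remaining 6 people can be arranged in (6)! = 720 ways.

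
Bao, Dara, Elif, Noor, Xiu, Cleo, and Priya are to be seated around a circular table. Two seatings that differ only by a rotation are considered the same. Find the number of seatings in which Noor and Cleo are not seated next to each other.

All circular seatings of 7 people number (6)! = 720.
Those with Noor next to Cleo: fuse the pair into one unit and seat 6 units around a circle — 2·(5)! = 240.
Subtracting, 720 − 240 = 480.

480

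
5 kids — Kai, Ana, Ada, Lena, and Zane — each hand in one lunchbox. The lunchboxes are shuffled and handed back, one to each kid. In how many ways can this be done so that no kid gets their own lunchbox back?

44

Let Aᵢ be the assignments in which kid i gets their own lunchbox. We want the size of the complement of A₁∪…∪A_5.
By inclusion–exclusion this is Σ_{j=0}^{5} (−1)^j C(5,j)·(5−j)!.
Computing: 120 − 120 + 60 − 20 + 5 − 1 = 44.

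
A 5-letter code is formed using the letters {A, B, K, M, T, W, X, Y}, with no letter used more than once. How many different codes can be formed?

6720

This is a permutation of 5 out of 8: P(8,5) = 8!/3!.
8 × 7 × 6 × 5 × 4 = 6720.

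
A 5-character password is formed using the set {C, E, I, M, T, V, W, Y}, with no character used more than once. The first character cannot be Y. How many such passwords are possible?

5880

The first character has 8−1 = 7 choices (anything except Y).
The remaining 4 characters are filled from the other 7 symbols without repetition: 7 × 6 × 5 × 4 = 840.
Total: 7 × 840 = 5880.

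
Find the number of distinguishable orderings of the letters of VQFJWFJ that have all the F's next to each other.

360

Treat the 2 copies of F as a single block. The multiset to arrange is then {FF, J, J, Q, V, W}, 6 items in all.
That gives (6)!/(2!) = 360 arrangements.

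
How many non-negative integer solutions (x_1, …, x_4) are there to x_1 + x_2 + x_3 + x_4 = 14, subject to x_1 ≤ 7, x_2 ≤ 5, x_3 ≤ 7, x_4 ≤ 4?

157

Ignoring the caps, the number of non-negative solutions to x_1+…+x_4 = 14 is C(17,3) = 680.
Subtract solutions that violate a single cap (substitute x_i' = x_i − (cap_i+1)): x_1 ≥ 8 gives C(9,3) = 84; x_2 ≥ 6 gives C(11,3) = 165; x_3 ≥ 8 gives C(9,3) = 84; x_4 ≥ 5 gives C(12,3) = 220. Together 553.
Add back pairs where two caps are both exceeded: 1 + 0 + 4 + 1 + 20 + 4 = 30.
By inclusion–exclusion the count is 680 − 553 + 30 = 157.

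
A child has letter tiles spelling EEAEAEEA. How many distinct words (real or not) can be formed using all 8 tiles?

The 8 letters of EEAEAEEA have repeats: A appearing 3 times and E appearing 5 times.
So there are 8! / (5!·3!) = 56 distinguishable arrangements.

56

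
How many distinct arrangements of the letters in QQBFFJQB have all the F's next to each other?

Treat the 2 copies of F as a single block. The multiset to arrange is then {FF, B, B, J, Q, Q, Q}, 7 items in all.
That gives (7)!/(3!·2!) = 420 arrangements.

420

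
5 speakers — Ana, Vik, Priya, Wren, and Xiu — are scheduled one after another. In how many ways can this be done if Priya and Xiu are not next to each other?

There are 5! = 120 arrangements in all. If Priya and Xiu are adjacent, merging them into one block gives 2·(4)! = 48 arrangements.
Complementary counting: 120 − 48 = 72.

72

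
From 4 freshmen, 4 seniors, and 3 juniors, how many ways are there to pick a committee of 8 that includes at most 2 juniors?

109

Split by how many juniors are chosen (0 through 2).
Sum: C(3,0)·C(8,8) + C(3,1)·C(8,7) + C(3,2)·C(8,6) = 1 + 24 + 84 = 109.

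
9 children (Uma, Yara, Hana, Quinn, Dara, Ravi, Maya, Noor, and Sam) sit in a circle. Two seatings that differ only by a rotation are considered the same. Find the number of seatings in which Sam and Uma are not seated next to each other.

All circular seatings of 9 people number (8)! = 40320.
Those with Sam next to Uma: fuse the pair into one unit and seat 8 units around a circle — 2·(7)! = 10080.
Subtracting, 40320 − 10080 = 30240.

30240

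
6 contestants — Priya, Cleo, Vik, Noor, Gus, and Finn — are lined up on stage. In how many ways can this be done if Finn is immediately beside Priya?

Place the 4 others and the Finn-Priya pair as 5 objects in a line; the pair has 2 internal arrangements.
That gives 2 × 5! = 2 × 120 = 240.

240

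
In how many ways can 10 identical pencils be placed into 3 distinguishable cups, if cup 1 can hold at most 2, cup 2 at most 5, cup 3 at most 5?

6

By stars and bars, unrestricted non-negative solutions to x_1+…+x_3 = 10 number C(10+2,2) = 66.
Subtract solutions that violate a single cap (substitute x_i' = x_i − (cap_i+1)): x_1 ≥ 3 gives C(9,2) = 36; x_2 ≥ 6 gives C(6,2) = 15; x_3 ≥ 6 gives C(6,2) = 15. Together 66.
Add back pairs where two caps are both exceeded: 3 + 3 + 0 = 6.
By inclusion–exclusion the count is 66 − 66 + 6 = 6.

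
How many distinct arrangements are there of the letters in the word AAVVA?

AAVVA has 5 letters with A appearing 3 times and V appearing twice.
The number of distinct arrangements is 5!/(3!·2!) = 120/12 = 10.

10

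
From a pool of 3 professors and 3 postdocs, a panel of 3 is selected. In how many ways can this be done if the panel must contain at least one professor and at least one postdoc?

18

Unrestricted: C(6,3) = 20 ways to pick any 3 of the 6.
Subtract selections that omit an entire group: no professors → C(3,3) = 1; no postdocs → C(3,3) = 1.
Both groups omitted at once is impossible, so 20 − 2 = 18.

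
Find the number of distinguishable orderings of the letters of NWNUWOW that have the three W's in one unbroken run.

Treat the 3 copies of W as a single block. The multiset to arrange is then {WWW, N, N, O, U}, 5 items in all.
That gives (5)!/(2!) = 60 arrangements.

60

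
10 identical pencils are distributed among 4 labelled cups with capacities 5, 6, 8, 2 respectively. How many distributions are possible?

112

By stars and bars, unrestricted non-negative solutions to x_1+…+x_4 = 10 number C(10+3,3) = 286.
Subtract solutions that violate a single cap (substitute x_i' = x_i − (cap_i+1)): x_1 ≥ 6 gives C(7,3) = 35; x_2 ≥ 7 gives C(6,3) = 20; x_3 ≥ 9 gives C(4,3) = 4; x_4 ≥ 3 gives C(10,3) = 120. Together 179.
Add back pairs where two caps are both exceeded: 0 + 0 + 4 + 0 + 1 + 0 = 5.
By inclusion–exclusion the count is 286 − 179 + 5 = 112.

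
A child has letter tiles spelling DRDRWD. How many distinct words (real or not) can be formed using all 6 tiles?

60

The 6 letters of DRDRWD have repeats: D appearing 3 times and R appearing twice.
Dividing 6! = 720 by 3!·2! = 12 for the repeated letters gives 60.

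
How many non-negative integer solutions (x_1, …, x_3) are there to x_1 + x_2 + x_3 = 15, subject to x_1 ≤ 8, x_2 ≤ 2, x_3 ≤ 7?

6

Ignoring the caps, the number of non-negative solutions to x_1+…+x_3 = 15 is C(17,2) = 136.
Subtract solutions that violate a single cap (substitute x_i' = x_i − (cap_i+1)): x_1 ≥ 9 gives C(8,2) = 28; x_2 ≥ 3 gives C(14,2) = 91; x_3 ≥ 8 gives C(9,2) = 36. Together 155.
Add back pairs where two caps are both exceeded: 10 + 0 + 15 = 25.
By inclusion–exclusion the count is 136 − 155 + 25 = 6.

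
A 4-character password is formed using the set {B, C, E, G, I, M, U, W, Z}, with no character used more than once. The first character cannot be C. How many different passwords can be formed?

2688

The first character has 9−1 = 8 choices (anything except C).
The remaining 3 characters are filled from the other 8 symbols without repetition: 8 × 7 × 6 = 336.
Total: 8 × 336 = 2688.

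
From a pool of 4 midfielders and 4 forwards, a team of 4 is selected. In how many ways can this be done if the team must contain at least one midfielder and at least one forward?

Total 4-person selections from all 8: C(8,4) = 70.
Subtract selections that omit an entire group: no midfielders → C(4,4) = 1; no forwards → C(4,4) = 1.
Both groups omitted at once is impossible, so 70 − 2 = 68.

68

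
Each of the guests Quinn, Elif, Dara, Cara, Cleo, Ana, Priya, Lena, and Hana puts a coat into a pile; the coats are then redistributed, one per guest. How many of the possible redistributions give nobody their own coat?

Count assignments avoiding every fixed point. For any j of the 9 guests fixed to their own coat, the other 9−j can be arranged in (9−j)! ways.
By inclusion–exclusion this is Σ_{j=0}^{9} (−1)^j C(9,j)·(9−j)!.
Computing: 362880 − 362880 + 181440 − 60480 + 15120 − 3024 + 504 − 72 + 9 − 1 = 133496.

133496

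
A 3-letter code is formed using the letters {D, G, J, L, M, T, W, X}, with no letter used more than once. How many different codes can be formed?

With no repetition, fill the 3 letters in order: 8 choices, then 7, down to 6.
That product is 8 × 7 × 6 = 336.

336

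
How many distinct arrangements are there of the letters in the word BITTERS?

2520

Letter multiplicities in BITTERS: B×1, E×1, I×1, R×1, S×1, T×2.
The number of distinct arrangements is 7!/(2!) = 5040/2 = 2520.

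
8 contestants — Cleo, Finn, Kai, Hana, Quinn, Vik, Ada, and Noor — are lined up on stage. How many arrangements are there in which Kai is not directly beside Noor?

30240

There are 8! = 40320 arrangements in all. If Kai and Noor are adjacent, merging them into one block gives 2·(7)! = 10080 arrangements.
So 40320 − 10080 = 30240 arrangements keep them apart.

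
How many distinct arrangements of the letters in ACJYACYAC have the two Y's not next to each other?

There are 9!/(3!·3!·2!) = 5040 arrangements of ACJYACYAC in total.
If the two Y's are adjacent, glue them into one block, leaving 8 items to arrange: (8)!/(3!·3!) = 1120 ways.
Subtracting, 5040 − 1120 = 3920 arrangements keep the Y's apart.

3920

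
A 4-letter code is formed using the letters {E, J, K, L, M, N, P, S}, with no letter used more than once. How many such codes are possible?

1680

With no repetition, fill the 4 letters in order: 8 choices, then 7, down to 5.
That product is 8 × 7 × 6 × 5 = 1680.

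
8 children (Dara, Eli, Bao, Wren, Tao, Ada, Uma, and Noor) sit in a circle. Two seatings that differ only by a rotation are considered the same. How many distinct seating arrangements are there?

Fix one person's seat to break rotational symmetry; the remaining 7 people can be arranged in (7)! = 5040 ways.

5040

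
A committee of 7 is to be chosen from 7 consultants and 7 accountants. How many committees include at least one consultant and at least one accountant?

With no constraint there are C(14,7) = 3432 possible selections.
Selections missing a whole group: no consultants → C(7,7) = 1; no accountants → C(7,7) = 1.
Both groups omitted at once is impossible, so 3432 − 2 = 3430.

3430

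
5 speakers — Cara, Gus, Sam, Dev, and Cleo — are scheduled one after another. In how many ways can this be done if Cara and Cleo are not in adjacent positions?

Of the 5! = 120 arrangements, those with Cara and Cleo adjacent number 2 × 4! = 48 (treat the pair as a block with 2 internal orders).
So 120 − 48 = 72 arrangements keep them apart.

72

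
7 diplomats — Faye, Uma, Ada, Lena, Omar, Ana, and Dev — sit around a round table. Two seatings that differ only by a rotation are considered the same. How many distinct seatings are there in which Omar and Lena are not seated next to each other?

480

Without the restriction there are (6)! = 720 seatings.
Seatings with Omar beside Lena: treat them as a block with 2 internal orders, giving 2 × (5)! = 240.
Subtracting, 720 − 240 = 480.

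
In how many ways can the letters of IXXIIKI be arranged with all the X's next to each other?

Treat the 2 copies of X as a single block. The multiset to arrange is then {XX, I, I, I, I, K}, 6 items in all.
That gives (6)!/(4!) = 30 arrangements.

30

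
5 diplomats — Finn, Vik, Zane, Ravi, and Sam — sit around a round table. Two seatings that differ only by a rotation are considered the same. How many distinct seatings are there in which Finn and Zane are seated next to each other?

12

Glue Finn and Zane into a block (2 internal orders). Seating 4 units around a circle gives (3)! arrangements.
So 2 × (3)! = 2 × 6 = 12.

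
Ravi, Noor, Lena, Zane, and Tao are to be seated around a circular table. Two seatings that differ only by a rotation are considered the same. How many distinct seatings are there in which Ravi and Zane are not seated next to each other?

Without the restriction there are (4)! = 24 seatings.
Those with Ravi next to Zane: fuse the pair into one unit and seat 4 units around a circle — 2·(3)! = 12.
Subtracting, 24 − 12 = 12.

12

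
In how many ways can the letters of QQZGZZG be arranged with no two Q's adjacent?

Total arrangements of QQZGZZG: 7!/(3!·2!·2!) = 210.
If the two Q's are adjacent, glue them into one block, leaving 6 items to arrange: (6)!/(3!·2!) = 60 ways.
Subtracting, 210 − 60 = 150 arrangements keep the Q's apart.

150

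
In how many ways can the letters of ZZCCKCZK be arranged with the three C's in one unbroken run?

Treat the 3 copies of C as a single block. The multiset to arrange is then {CCC, K, K, Z, Z, Z}, 6 items in all.
That gives (6)!/(3!·2!) = 60 arrangements.

60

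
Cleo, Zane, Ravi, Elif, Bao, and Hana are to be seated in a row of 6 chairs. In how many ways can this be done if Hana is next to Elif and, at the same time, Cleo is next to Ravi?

96

Treat {Hana,Elif} as one block (2 orders) and {Cleo,Ravi} as another (2 orders).
That leaves 4 units to arrange: 2 × 2 × 4! = 4 × 24 = 96.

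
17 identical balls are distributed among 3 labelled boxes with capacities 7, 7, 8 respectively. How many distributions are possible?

By stars and bars, unrestricted non-negative solutions to x_1+…+x_3 = 17 number C(17+2,2) = 171.
Subtract solutions that violate a single cap (substitute x_i' = x_i − (cap_i+1)): x_1 ≥ 8 gives C(11,2) = 55; x_2 ≥ 8 gives C(11,2) = 55; x_3 ≥ 9 gives C(10,2) = 45. Together 155.
Add back pairs where two caps are both exceeded: 3 + 1 + 1 = 5.
By inclusion–exclusion the count is 171 − 155 + 5 = 21.

21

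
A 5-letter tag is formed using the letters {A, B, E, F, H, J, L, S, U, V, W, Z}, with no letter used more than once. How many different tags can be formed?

With no repetition, fill the 5 letters in order: 12 choices, then 11, down to 8.
That product is 12 × 11 × 10 × 9 × 8 = 95040.

95040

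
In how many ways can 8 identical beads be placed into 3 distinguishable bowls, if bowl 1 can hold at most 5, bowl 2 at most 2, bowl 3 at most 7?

17

By stars and bars, unrestricted non-negative solutions to x_1+…+x_3 = 8 number C(8+2,2) = 45.
Subtract solutions that violate a single cap (substitute x_i' = x_i − (cap_i+1)): x_1 ≥ 6 gives C(4,2) = 6; x_2 ≥ 3 gives C(7,2) = 21; x_3 ≥ 8 gives C(2,2) = 1. Together 28.
No two caps can be exceeded simultaneously, so the pair terms are all 0.
By inclusion–exclusion the count is 45 − 28 + 0 = 17.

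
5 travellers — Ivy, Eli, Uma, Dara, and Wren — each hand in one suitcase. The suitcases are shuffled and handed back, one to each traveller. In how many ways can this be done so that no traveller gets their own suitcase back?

Let Aᵢ be the assignments in which traveller i gets their own suitcase. We want the size of the complement of A₁∪…∪A_5.
By inclusion–exclusion this is Σ_{j=0}^{5} (−1)^j C(5,j)·(5−j)!.
Computing: 120 − 120 + 60 − 20 + 5 − 1 = 44.

44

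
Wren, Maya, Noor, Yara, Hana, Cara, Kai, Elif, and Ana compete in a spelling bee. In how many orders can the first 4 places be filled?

3024

This is an ordered selection of 4 from 9: P(9,4).
That gives 9 × 8 × 7 × 6 = 3024.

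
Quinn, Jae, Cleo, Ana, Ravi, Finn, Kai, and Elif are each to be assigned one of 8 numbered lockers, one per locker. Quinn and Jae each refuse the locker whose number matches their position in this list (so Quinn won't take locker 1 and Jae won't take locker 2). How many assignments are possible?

Let Aᵢ (for i ∈ {1, 2}) be the placements that put person i in their forbidden locker. Any j of these fix j positions, leaving (8−j)! ways to fill the rest, and there are C(2,j) ways to pick which j.
By inclusion–exclusion, the number of valid placements is Σ_{j=0}^{2} (−1)^j C(2,j)·(8−j)!.
Computing: 40320 − 10080 + 720 = 30960.

30960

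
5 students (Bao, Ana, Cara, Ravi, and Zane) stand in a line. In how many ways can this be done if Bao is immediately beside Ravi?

48

Treat {Bao, Ravi} as a single unit. There are 4 units to order, and the pair itself can be ordered 2 ways.
That gives 2 × 4! = 2 × 24 = 48.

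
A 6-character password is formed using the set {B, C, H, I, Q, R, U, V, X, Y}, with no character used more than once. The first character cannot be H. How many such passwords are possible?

The first character has 10−1 = 9 choices (anything except H).
The remaining 5 characters are filled from the other 9 symbols without repetition: 9 × 8 × 7 × 6 × 5 = 15120.
Total: 9 × 15120 = 136080.

136080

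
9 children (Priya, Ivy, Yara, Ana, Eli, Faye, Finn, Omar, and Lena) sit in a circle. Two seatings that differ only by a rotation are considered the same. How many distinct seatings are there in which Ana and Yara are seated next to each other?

Glue Ana and Yara into a block (2 internal orders). Seating 8 units around a circle gives (7)! arrangements.
So 2 × (7)! = 2 × 5040 = 10080.

10080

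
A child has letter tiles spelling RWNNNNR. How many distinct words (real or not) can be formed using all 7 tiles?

105

The 7 letters of RWNNNNR have repeats: N appearing 4 times and R appearing twice.
So there are 7! / (4!·2!) = 105 distinguishable arrangements.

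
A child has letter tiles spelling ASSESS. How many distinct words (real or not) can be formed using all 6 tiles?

The 6 letters of ASSESS have repeats: S appearing 4 times.
The number of distinct arrangements is 6!/(4!) = 720/24 = 30.

30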